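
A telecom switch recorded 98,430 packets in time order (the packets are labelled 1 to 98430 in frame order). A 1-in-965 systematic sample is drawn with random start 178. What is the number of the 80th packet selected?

k = 965
80th selection = r + (80−1)·k = 178 + 79×965 = 178 + 76235 = 76413

76413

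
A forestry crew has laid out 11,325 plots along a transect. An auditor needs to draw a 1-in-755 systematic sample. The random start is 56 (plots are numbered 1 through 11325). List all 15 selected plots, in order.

plot 1: 56
plot 2: 56 + 755 = 811
plot 3: 811 + 755 = 1566
plot 4: 1566 + 755 = 2321
plot 5: 2321 + 755 = 3076
plot 6: 3076 + 755 = 3831
plot 7: 3831 + 755 = 4586
plot 8: 4586 + 755 = 5341
plot 9: 5341 + 755 = 6096
plot 10: 6096 + 755 = 6851
plot 11: 6851 + 755 = 7606
plot 12: 7606 + 755 = 8361
plot 13: 8361 + 755 = 9116
plot 14: 9116 + 755 = 9871
plot 15: 9871 + 755 = 10626

56, 811, 1566, 2321, 3076, 3831, 4586, 5341, 6096, 6851, 7606, 8361, 9116, 9871, 10626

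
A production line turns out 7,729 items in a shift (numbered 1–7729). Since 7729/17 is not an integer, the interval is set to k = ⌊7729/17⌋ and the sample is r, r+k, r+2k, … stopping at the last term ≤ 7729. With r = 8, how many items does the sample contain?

18

k = ⌊7729/17⌋ = 454
Achieved size = ⌊(7729 − 8)/454⌋ + 1 = ⌊7721/454⌋ + 1 = 17 + 1 = 18
(last selection: 8 + 17×454 = 7726 ≤ 7729; next would be 8180 > 7729)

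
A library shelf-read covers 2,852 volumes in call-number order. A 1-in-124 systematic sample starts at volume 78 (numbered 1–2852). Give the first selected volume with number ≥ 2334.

2434

k = 124
Steps past start: ⌈(2334 − 78)/124⌉ = ⌈2256/124⌉ = 19
Selected volume: 78 + 19×124 = 2434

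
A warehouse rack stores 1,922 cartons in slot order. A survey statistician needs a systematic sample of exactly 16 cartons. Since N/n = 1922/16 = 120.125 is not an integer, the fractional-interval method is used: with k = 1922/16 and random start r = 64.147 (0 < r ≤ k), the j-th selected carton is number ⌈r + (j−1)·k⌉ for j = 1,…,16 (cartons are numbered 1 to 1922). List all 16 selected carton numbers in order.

j=1: r + 0k = 64.147 → ⌈·⌉ = 65
j=2: r + 1k = 184.272 → ⌈·⌉ = 185
j=3: r + 2k = 304.397 → ⌈·⌉ = 305
j=4: r + 3k = 424.522 → ⌈·⌉ = 425
j=5: r + 4k = 544.647 → ⌈·⌉ = 545
j=6: r + 5k = 664.772 → ⌈·⌉ = 665
j=7: r + 6k = 784.897 → ⌈·⌉ = 785
j=8: r + 7k = 905.022 → ⌈·⌉ = 906
j=9: r + 8k = 1025.147 → ⌈·⌉ = 1026
j=10: r + 9k = 1145.272 → ⌈·⌉ = 1146
j=11: r + 10k = 1265.397 → ⌈·⌉ = 1266
j=12: r + 11k = 1385.522 → ⌈·⌉ = 1386
j=13: r + 12k = 1505.647 → ⌈·⌉ = 1506
j=14: r + 13k = 1625.772 → ⌈·⌉ = 1626
j=15: r + 14k = 1745.897 → ⌈·⌉ = 1746
j=16: r + 15k = 1866.022 → ⌈·⌉ = 1867

65, 185, 305, 425, 545, 665, 785, 906, 1026, 1146, 1266, 1386, 1506, 1626, 1746, 1867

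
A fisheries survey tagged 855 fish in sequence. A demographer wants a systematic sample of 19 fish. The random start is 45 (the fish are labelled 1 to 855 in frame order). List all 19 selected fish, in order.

45, 90, 135, 180, 225, 270, 315, 360, 405, 450, 495, 540, 585, 630, 675, 720, 765, 810, 855

k = N/n = 855/19 = 45
fish 1: 45
fish 2: 45 + 45 = 90
fish 3: 90 + 45 = 135
fish 4: 135 + 45 = 180
fish 5: 180 + 45 = 225
fish 6: 225 + 45 = 270
fish 7: 270 + 45 = 315
fish 8: 315 + 45 = 360
fish 9: 360 + 45 = 405
fish 10: 405 + 45 = 450
fish 11: 450 + 45 = 495
fish 12: 495 + 45 = 540
fish 13: 540 + 45 = 585
fish 14: 585 + 45 = 630
fish 15: 630 + 45 = 675
fish 16: 675 + 45 = 720
fish 17: 720 + 45 = 765
fish 18: 765 + 45 = 810
fish 19: 810 + 45 = 855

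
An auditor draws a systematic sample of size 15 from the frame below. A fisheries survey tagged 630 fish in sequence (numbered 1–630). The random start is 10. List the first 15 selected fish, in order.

10, 52, 94, 136, 178, 220, 262, 304, 346, 388, 430, 472, 514, 556, 598

k = N/n = 630/15 = 42
fish 1: 10
fish 2: 10 + 42 = 52
fish 3: 52 + 42 = 94
fish 4: 94 + 42 = 136
fish 5: 136 + 42 = 178
fish 6: 178 + 42 = 220
fish 7: 220 + 42 = 262
fish 8: 262 + 42 = 304
fish 9: 304 + 42 = 346
fish 10: 346 + 42 = 388
fish 11: 388 + 42 = 430
fish 12: 430 + 42 = 472
fish 13: 472 + 42 = 514
fish 14: 514 + 42 = 556
fish 15: 556 + 42 = 598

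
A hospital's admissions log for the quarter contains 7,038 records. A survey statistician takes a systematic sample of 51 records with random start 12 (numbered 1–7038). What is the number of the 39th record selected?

5256

k = 7038/51 = 138
39th selection = r + (39−1)·k = 12 + 38×138 = 12 + 5244 = 5256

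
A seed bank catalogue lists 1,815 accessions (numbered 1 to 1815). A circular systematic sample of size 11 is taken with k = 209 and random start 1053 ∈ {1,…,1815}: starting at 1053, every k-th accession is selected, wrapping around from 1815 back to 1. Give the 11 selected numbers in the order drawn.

1053, 1262, 1471, 1680, 74, 283, 492, 701, 910, 1119, 1328

Selection 1: 1053
Selection 2: 1053 + 209 = 1262
Selection 3: 1262 + 209 = 1471
Selection 4: 1471 + 209 = 1680
Selection 5: 1680 + 209 = 1889 → 1889 − 1815 = 74
Selection 6: 74 + 209 = 283
Selection 7: 283 + 209 = 492
Selection 8: 492 + 209 = 701
Selection 9: 701 + 209 = 910
Selection 10: 910 + 209 = 1119
Selection 11: 1119 + 209 = 1328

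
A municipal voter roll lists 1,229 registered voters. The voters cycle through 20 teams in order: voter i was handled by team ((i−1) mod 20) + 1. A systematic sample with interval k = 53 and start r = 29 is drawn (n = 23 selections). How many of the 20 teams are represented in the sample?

20

Consecutive selections differ by k = 53, so their team numbers differ by 53 mod 20 = 13.
gcd(53, 20) = 1, so the sample visits 20/1 = 20 distinct residues mod 20.
Start 29 is team 9; the teams hit are 1, 2, 3, 4, 5, 6, 7, 8, 9, 10, 11, 12, 13, 14, 15, 16, 17, 18, 19, 20.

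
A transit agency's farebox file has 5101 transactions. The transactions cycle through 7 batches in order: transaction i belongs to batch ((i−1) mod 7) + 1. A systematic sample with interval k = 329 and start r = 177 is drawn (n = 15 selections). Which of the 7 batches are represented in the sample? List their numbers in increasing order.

Consecutive selections differ by k = 329, so their batch numbers differ by 329 mod 7 = 0.
gcd(329, 7) = 7, so the sample visits 7/7 = 1 distinct residues mod 7.
Start 177 is batch 2; the batches hit are 2.

2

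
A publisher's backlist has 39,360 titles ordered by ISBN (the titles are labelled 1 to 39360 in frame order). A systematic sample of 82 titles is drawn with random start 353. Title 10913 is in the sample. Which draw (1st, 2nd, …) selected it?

23

k = 39360/82 = 480
position = (10913 − 353)/480 + 1 = 10560/480 + 1 = 22 + 1 = 23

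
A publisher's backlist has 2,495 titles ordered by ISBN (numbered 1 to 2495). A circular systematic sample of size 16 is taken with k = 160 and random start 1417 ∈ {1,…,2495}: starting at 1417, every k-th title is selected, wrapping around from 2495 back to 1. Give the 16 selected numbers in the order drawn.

Selection 1: 1417
Selection 2: 1417 + 160 = 1577
Selection 3: 1577 + 160 = 1737
Selection 4: 1737 + 160 = 1897
Selection 5: 1897 + 160 = 2057
Selection 6: 2057 + 160 = 2217
Selection 7: 2217 + 160 = 2377
Selection 8: 2377 + 160 = 2537 → 2537 − 2495 = 42
Selection 9: 42 + 160 = 202
Selection 10: 202 + 160 = 362
Selection 11: 362 + 160 = 522
Selection 12: 522 + 160 = 682
Selection 13: 682 + 160 = 842
Selection 14: 842 + 160 = 1002
Selection 15: 1002 + 160 = 1162
Selection 16: 1162 + 160 = 1322

1417, 1577, 1737, 1897, 2057, 2217, 2377, 42, 202, 362, 522, 682, 842, 1002, 1162, 1322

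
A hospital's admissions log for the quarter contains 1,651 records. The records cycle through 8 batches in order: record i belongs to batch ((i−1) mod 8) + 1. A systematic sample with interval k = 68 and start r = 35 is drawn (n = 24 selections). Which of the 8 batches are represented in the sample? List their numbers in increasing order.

3, 7

Consecutive selections differ by k = 68, so their batch numbers differ by 68 mod 8 = 4.
gcd(68, 8) = 4, so the sample visits 8/4 = 2 distinct residues mod 8.
Start 35 is batch 3; the batches hit are 3, 7.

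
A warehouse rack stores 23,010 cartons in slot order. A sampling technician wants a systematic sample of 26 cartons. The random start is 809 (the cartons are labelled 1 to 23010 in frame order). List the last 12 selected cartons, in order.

k = N/n = 23010/26 = 885
15th selection = 809 + 14×885 = 13199
16th: 13199 + 885 = 14084
17th: 14084 + 885 = 14969
18th: 14969 + 885 = 15854
19th: 15854 + 885 = 16739
20th: 16739 + 885 = 17624
21st: 17624 + 885 = 18509
22nd: 18509 + 885 = 19394
23rd: 19394 + 885 = 20279
24th: 20279 + 885 = 21164
25th: 21164 + 885 = 22049
26th: 22049 + 885 = 22934

13199, 14084, 14969, 15854, 16739, 17624, 18509, 19394, 20279, 21164, 22049, 22934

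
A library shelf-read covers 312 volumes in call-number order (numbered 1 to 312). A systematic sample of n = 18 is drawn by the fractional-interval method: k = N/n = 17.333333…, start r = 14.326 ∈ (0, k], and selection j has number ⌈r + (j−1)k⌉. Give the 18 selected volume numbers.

j=1: r + 0k = 14.326 → ⌈·⌉ = 15
j=2: r + 1k = 31.659333… → ⌈·⌉ = 32
j=3: r + 2k = 48.992666… → ⌈·⌉ = 49
j=4: r + 3k = 66.326 → ⌈·⌉ = 67
j=5: r + 4k = 83.659333… → ⌈·⌉ = 84
j=6: r + 5k = 100.992666… → ⌈·⌉ = 101
j=7: r + 6k = 118.326 → ⌈·⌉ = 119
j=8: r + 7k = 135.659333… → ⌈·⌉ = 136
j=9: r + 8k = 152.992666… → ⌈·⌉ = 153
j=10: r + 9k = 170.326 → ⌈·⌉ = 171
j=11: r + 10k = 187.659333… → ⌈·⌉ = 188
j=12: r + 11k = 204.992666… → ⌈·⌉ = 205
j=13: r + 12k = 222.326 → ⌈·⌉ = 223
j=14: r + 13k = 239.659333… → ⌈·⌉ = 240
j=15: r + 14k = 256.992666… → ⌈·⌉ = 257
j=16: r + 15k = 274.326 → ⌈·⌉ = 275
j=17: r + 16k = 291.659333… → ⌈·⌉ = 292
j=18: r + 17k = 308.992666… → ⌈·⌉ = 309

15, 32, 49, 67, 84, 101, 119, 136, 153, 171, 188, 205, 223, 240, 257, 275, 292, 309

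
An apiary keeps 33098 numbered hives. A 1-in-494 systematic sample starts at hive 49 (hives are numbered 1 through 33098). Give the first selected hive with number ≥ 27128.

27219

k = 494
Steps past start: ⌈(27128 − 49)/494⌉ = ⌈27079/494⌉ = 55
Selected hive: 49 + 55×494 = 27219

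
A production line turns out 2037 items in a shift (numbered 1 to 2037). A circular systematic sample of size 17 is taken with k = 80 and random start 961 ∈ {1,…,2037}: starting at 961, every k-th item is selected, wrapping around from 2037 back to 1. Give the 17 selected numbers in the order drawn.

961, 1041, 1121, 1201, 1281, 1361, 1441, 1521, 1601, 1681, 1761, 1841, 1921, 2001, 44, 124, 204

Selection 1: 961
Selection 2: 961 + 80 = 1041
Selection 3: 1041 + 80 = 1121
Selection 4: 1121 + 80 = 1201
Selection 5: 1201 + 80 = 1281
Selection 6: 1281 + 80 = 1361
Selection 7: 1361 + 80 = 1441
Selection 8: 1441 + 80 = 1521
Selection 9: 1521 + 80 = 1601
Selection 10: 1601 + 80 = 1681
Selection 11: 1681 + 80 = 1761
Selection 12: 1761 + 80 = 1841
Selection 13: 1841 + 80 = 1921
Selection 14: 1921 + 80 = 2001
Selection 15: 2001 + 80 = 2081 → 2081 − 2037 = 44
Selection 16: 44 + 80 = 124
Selection 17: 124 + 80 = 204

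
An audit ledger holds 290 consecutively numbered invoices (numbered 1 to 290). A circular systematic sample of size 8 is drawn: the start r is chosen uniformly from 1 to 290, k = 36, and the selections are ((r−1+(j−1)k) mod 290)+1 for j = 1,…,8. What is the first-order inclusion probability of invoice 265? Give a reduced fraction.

4/145

For each position j, as r ranges over 1…290 the j-th selection hits every invoice exactly once, so invoice 265 is selected for exactly 8 of the 290 starts.
Inclusion probability = 8/290 = 4/145.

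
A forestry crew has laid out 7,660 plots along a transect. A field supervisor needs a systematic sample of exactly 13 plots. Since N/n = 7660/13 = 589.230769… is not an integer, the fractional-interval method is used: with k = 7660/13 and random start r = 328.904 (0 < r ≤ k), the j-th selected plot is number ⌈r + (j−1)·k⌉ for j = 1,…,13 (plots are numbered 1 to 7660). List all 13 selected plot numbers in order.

329, 919, 1508, 2097, 2686, 3276, 3865, 4454, 5043, 5632, 6222, 6811, 7400

j=1: r + 0k = 328.904 → ⌈·⌉ = 329
j=2: r + 1k = 918.134769… → ⌈·⌉ = 919
j=3: r + 2k = 1507.365538… → ⌈·⌉ = 1508
j=4: r + 3k = 2096.596307… → ⌈·⌉ = 2097
j=5: r + 4k = 2685.827076… → ⌈·⌉ = 2686
j=6: r + 5k = 3275.057846… → ⌈·⌉ = 3276
j=7: r + 6k = 3864.288615… → ⌈·⌉ = 3865
j=8: r + 7k = 4453.519384… → ⌈·⌉ = 4454
j=9: r + 8k = 5042.750153… → ⌈·⌉ = 5043
j=10: r + 9k = 5631.980923… → ⌈·⌉ = 5632
j=11: r + 10k = 6221.211692… → ⌈·⌉ = 6222
j=12: r + 11k = 6810.442461… → ⌈·⌉ = 6811
j=13: r + 12k = 7399.673230… → ⌈·⌉ = 7400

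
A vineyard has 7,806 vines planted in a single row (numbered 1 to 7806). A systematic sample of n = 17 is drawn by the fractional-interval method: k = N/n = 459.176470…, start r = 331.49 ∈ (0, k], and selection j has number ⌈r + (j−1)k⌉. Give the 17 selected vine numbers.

332, 791, 1250, 1710, 2169, 2628, 3087, 3546, 4005, 4465, 4924, 5383, 5842, 6301, 6760, 7220, 7679

j=1: r + 0k = 331.49 → ⌈·⌉ = 332
j=2: r + 1k = 790.666470… → ⌈·⌉ = 791
j=3: r + 2k = 1249.842941… → ⌈·⌉ = 1250
j=4: r + 3k = 1709.019411… → ⌈·⌉ = 1710
j=5: r + 4k = 2168.195882… → ⌈·⌉ = 2169
j=6: r + 5k = 2627.372352… → ⌈·⌉ = 2628
j=7: r + 6k = 3086.548823… → ⌈·⌉ = 3087
j=8: r + 7k = 3545.725294… → ⌈·⌉ = 3546
j=9: r + 8k = 4004.901764… → ⌈·⌉ = 4005
j=10: r + 9k = 4464.078235… → ⌈·⌉ = 4465
j=11: r + 10k = 4923.254705… → ⌈·⌉ = 4924
j=12: r + 11k = 5382.431176… → ⌈·⌉ = 5383
j=13: r + 12k = 5841.607647… → ⌈·⌉ = 5842
j=14: r + 13k = 6300.784117… → ⌈·⌉ = 6301
j=15: r + 14k = 6759.960588… → ⌈·⌉ = 6760
j=16: r + 15k = 7219.137058… → ⌈·⌉ = 7220
j=17: r + 16k = 7678.313529… → ⌈·⌉ = 7679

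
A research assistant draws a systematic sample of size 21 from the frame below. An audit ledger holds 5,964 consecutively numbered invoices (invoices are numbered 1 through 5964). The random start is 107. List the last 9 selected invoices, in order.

k = N/n = 5964/21 = 284
13th selection = 107 + 12×284 = 3515
14th: 3515 + 284 = 3799
15th: 3799 + 284 = 4083
16th: 4083 + 284 = 4367
17th: 4367 + 284 = 4651
18th: 4651 + 284 = 4935
19th: 4935 + 284 = 5219
20th: 5219 + 284 = 5503
21st: 5503 + 284 = 5787

3515, 3799, 4083, 4367, 4651, 4935, 5219, 5503, 5787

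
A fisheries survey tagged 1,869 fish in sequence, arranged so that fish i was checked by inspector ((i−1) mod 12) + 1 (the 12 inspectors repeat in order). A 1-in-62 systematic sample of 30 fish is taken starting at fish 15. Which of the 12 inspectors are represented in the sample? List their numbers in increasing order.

Consecutive selections differ by k = 62, so their inspector numbers differ by 62 mod 12 = 2.
gcd(62, 12) = 2, so the sample visits 12/2 = 6 distinct residues mod 12.
Start 15 is inspector 3; the inspectors hit are 1, 3, 5, 7, 9, 11.

1, 3, 5, 7, 9, 11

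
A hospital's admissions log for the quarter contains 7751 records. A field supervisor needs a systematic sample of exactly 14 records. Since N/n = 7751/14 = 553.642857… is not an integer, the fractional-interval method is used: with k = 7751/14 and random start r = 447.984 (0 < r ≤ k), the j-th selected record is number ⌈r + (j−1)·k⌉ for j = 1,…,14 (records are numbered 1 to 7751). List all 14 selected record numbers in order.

j=1: r + 0k = 447.984 → ⌈·⌉ = 448
j=2: r + 1k = 1001.626857… → ⌈·⌉ = 1002
j=3: r + 2k = 1555.269714… → ⌈·⌉ = 1556
j=4: r + 3k = 2108.912571… → ⌈·⌉ = 2109
j=5: r + 4k = 2662.555428… → ⌈·⌉ = 2663
j=6: r + 5k = 3216.198285… → ⌈·⌉ = 3217
j=7: r + 6k = 3769.841142… → ⌈·⌉ = 3770
j=8: r + 7k = 4323.484 → ⌈·⌉ = 4324
j=9: r + 8k = 4877.126857… → ⌈·⌉ = 4878
j=10: r + 9k = 5430.769714… → ⌈·⌉ = 5431
j=11: r + 10k = 5984.412571… → ⌈·⌉ = 5985
j=12: r + 11k = 6538.055428… → ⌈·⌉ = 6539
j=13: r + 12k = 7091.698285… → ⌈·⌉ = 7092
j=14: r + 13k = 7645.341142… → ⌈·⌉ = 7646

448, 1002, 1556, 2109, 2663, 3217, 3770, 4324, 4878, 5431, 5985, 6539, 7092, 7646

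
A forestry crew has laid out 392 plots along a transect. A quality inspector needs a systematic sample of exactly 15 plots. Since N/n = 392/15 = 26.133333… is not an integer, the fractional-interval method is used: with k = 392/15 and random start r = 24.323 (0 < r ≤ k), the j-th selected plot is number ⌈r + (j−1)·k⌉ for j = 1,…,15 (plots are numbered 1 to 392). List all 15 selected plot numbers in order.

25, 51, 77, 103, 129, 155, 182, 208, 234, 260, 286, 312, 338, 365, 391

j=1: r + 0k = 24.323 → ⌈·⌉ = 25
j=2: r + 1k = 50.456333… → ⌈·⌉ = 51
j=3: r + 2k = 76.589666… → ⌈·⌉ = 77
j=4: r + 3k = 102.723 → ⌈·⌉ = 103
j=5: r + 4k = 128.856333… → ⌈·⌉ = 129
j=6: r + 5k = 154.989666… → ⌈·⌉ = 155
j=7: r + 6k = 181.123 → ⌈·⌉ = 182
j=8: r + 7k = 207.256333… → ⌈·⌉ = 208
j=9: r + 8k = 233.389666… → ⌈·⌉ = 234
j=10: r + 9k = 259.523 → ⌈·⌉ = 260
j=11: r + 10k = 285.656333… → ⌈·⌉ = 286
j=12: r + 11k = 311.789666… → ⌈·⌉ = 312
j=13: r + 12k = 337.923 → ⌈·⌉ = 338
j=14: r + 13k = 364.056333… → ⌈·⌉ = 365
j=15: r + 14k = 390.189666… → ⌈·⌉ = 391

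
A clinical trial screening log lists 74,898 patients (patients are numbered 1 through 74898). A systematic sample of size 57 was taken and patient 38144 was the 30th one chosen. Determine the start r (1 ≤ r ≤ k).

38

k = 74898/57 = 1314
r = 38144 − (30−1)×1314 = 38144 − 38106 = 38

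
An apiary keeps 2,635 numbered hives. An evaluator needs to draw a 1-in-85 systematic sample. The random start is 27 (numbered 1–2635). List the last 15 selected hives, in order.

17th selection = 27 + 16×85 = 1387
18th: 1387 + 85 = 1472
19th: 1472 + 85 = 1557
20th: 1557 + 85 = 1642
21st: 1642 + 85 = 1727
22nd: 1727 + 85 = 1812
23rd: 1812 + 85 = 1897
24th: 1897 + 85 = 1982
25th: 1982 + 85 = 2067
26th: 2067 + 85 = 2152
27th: 2152 + 85 = 2237
28th: 2237 + 85 = 2322
29th: 2322 + 85 = 2407
30th: 2407 + 85 = 2492
31st: 2492 + 85 = 2577

1387, 1472, 1557, 1642, 1727, 1812, 1897, 1982, 2067, 2152, 2237, 2322, 2407, 2492, 2577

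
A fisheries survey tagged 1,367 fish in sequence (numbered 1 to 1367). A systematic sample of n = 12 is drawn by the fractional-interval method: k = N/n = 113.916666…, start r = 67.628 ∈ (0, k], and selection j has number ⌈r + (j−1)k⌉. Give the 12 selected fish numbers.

j=1: r + 0k = 67.628 → ⌈·⌉ = 68
j=2: r + 1k = 181.544666… → ⌈·⌉ = 182
j=3: r + 2k = 295.461333… → ⌈·⌉ = 296
j=4: r + 3k = 409.378 → ⌈·⌉ = 410
j=5: r + 4k = 523.294666… → ⌈·⌉ = 524
j=6: r + 5k = 637.211333… → ⌈·⌉ = 638
j=7: r + 6k = 751.128 → ⌈·⌉ = 752
j=8: r + 7k = 865.044666… → ⌈·⌉ = 866
j=9: r + 8k = 978.961333… → ⌈·⌉ = 979
j=10: r + 9k = 1092.878 → ⌈·⌉ = 1093
j=11: r + 10k = 1206.794666… → ⌈·⌉ = 1207
j=12: r + 11k = 1320.711333… → ⌈·⌉ = 1321

68, 182, 296, 410, 524, 638, 752, 866, 979, 1093, 1207, 1321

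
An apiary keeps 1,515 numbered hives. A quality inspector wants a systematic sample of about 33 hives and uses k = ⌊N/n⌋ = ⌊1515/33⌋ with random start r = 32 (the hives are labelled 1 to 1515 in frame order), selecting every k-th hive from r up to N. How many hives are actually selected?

k = ⌊1515/33⌋ = 45
Achieved size = ⌊(1515 − 32)/45⌋ + 1 = ⌊1483/45⌋ + 1 = 32 + 1 = 33
(last selection: 32 + 32×45 = 1472 ≤ 1515; next would be 1517 > 1515)

33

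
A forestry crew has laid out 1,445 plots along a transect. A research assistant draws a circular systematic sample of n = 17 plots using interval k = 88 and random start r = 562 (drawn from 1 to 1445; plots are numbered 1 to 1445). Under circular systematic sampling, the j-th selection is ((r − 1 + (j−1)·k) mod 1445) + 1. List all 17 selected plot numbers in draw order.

Selection 1: 562
Selection 2: 562 + 88 = 650
Selection 3: 650 + 88 = 738
Selection 4: 738 + 88 = 826
Selection 5: 826 + 88 = 914
Selection 6: 914 + 88 = 1002
Selection 7: 1002 + 88 = 1090
Selection 8: 1090 + 88 = 1178
Selection 9: 1178 + 88 = 1266
Selection 10: 1266 + 88 = 1354
Selection 11: 1354 + 88 = 1442
Selection 12: 1442 + 88 = 1530 → 1530 − 1445 = 85
Selection 13: 85 + 88 = 173
Selection 14: 173 + 88 = 261
Selection 15: 261 + 88 = 349
Selection 16: 349 + 88 = 437
Selection 17: 437 + 88 = 525

562, 650, 738, 826, 914, 1002, 1090, 1178, 1266, 1354, 1442, 85, 173, 261, 349, 437, 525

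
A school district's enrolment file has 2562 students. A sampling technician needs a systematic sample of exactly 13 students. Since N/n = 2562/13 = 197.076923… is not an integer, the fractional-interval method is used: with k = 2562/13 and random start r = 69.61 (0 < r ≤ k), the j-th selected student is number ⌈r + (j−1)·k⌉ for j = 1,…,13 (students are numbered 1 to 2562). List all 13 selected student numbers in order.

j=1: r + 0k = 69.61 → ⌈·⌉ = 70
j=2: r + 1k = 266.686923… → ⌈·⌉ = 267
j=3: r + 2k = 463.763846… → ⌈·⌉ = 464
j=4: r + 3k = 660.840769… → ⌈·⌉ = 661
j=5: r + 4k = 857.917692… → ⌈·⌉ = 858
j=6: r + 5k = 1054.994615… → ⌈·⌉ = 1055
j=7: r + 6k = 1252.071538… → ⌈·⌉ = 1253
j=8: r + 7k = 1449.148461… → ⌈·⌉ = 1450
j=9: r + 8k = 1646.225384… → ⌈·⌉ = 1647
j=10: r + 9k = 1843.302307… → ⌈·⌉ = 1844
j=11: r + 10k = 2040.379230… → ⌈·⌉ = 2041
j=12: r + 11k = 2237.456153… → ⌈·⌉ = 2238
j=13: r + 12k = 2434.533076… → ⌈·⌉ = 2435

70, 267, 464, 661, 858, 1055, 1253, 1450, 1647, 1844, 2041, 2238, 2435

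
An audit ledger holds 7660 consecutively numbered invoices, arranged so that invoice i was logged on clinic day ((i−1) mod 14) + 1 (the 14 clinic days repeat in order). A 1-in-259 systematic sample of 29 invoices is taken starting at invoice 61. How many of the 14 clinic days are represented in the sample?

2

Consecutive selections differ by k = 259, so their clinic day numbers differ by 259 mod 14 = 7.
gcd(259, 14) = 7, so the sample visits 14/7 = 2 distinct residues mod 14.
Start 61 is clinic day 5; the clinic days hit are 5, 12.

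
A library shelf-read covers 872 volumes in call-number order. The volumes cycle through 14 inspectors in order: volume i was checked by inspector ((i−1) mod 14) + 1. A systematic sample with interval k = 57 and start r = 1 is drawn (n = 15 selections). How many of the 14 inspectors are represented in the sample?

Consecutive selections differ by k = 57, so their inspector numbers differ by 57 mod 14 = 1.
gcd(57, 14) = 1, so the sample visits 14/1 = 14 distinct residues mod 14.
Start 1 is inspector 1; the inspectors hit are 1, 2, 3, 4, 5, 6, 7, 8, 9, 10, 11, 12, 13, 14.

14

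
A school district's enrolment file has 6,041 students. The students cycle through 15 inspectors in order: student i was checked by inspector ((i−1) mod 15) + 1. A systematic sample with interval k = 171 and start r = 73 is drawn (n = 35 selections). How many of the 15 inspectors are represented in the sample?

5

Consecutive selections differ by k = 171, so their inspector numbers differ by 171 mod 15 = 6.
gcd(171, 15) = 3, so the sample visits 15/3 = 5 distinct residues mod 15.
Start 73 is inspector 13; the inspectors hit are 1, 4, 7, 10, 13.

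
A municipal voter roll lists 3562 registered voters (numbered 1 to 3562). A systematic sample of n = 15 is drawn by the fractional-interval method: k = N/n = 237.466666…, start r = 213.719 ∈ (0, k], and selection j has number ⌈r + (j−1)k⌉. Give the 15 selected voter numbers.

214, 452, 689, 927, 1164, 1402, 1639, 1876, 2114, 2351, 2589, 2826, 3064, 3301, 3539

j=1: r + 0k = 213.719 → ⌈·⌉ = 214
j=2: r + 1k = 451.185666… → ⌈·⌉ = 452
j=3: r + 2k = 688.652333… → ⌈·⌉ = 689
j=4: r + 3k = 926.119 → ⌈·⌉ = 927
j=5: r + 4k = 1163.585666… → ⌈·⌉ = 1164
j=6: r + 5k = 1401.052333… → ⌈·⌉ = 1402
j=7: r + 6k = 1638.519 → ⌈·⌉ = 1639
j=8: r + 7k = 1875.985666… → ⌈·⌉ = 1876
j=9: r + 8k = 2113.452333… → ⌈·⌉ = 2114
j=10: r + 9k = 2350.919 → ⌈·⌉ = 2351
j=11: r + 10k = 2588.385666… → ⌈·⌉ = 2589
j=12: r + 11k = 2825.852333… → ⌈·⌉ = 2826
j=13: r + 12k = 3063.319 → ⌈·⌉ = 3064
j=14: r + 13k = 3300.785666… → ⌈·⌉ = 3301
j=15: r + 14k = 3538.252333… → ⌈·⌉ = 3539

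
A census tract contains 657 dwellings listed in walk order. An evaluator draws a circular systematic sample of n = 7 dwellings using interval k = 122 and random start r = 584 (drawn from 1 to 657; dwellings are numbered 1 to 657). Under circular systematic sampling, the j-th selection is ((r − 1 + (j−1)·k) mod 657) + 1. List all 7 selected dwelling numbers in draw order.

584, 49, 171, 293, 415, 537, 2

Selection 1: 584
Selection 2: 584 + 122 = 706 → 706 − 657 = 49
Selection 3: 49 + 122 = 171
Selection 4: 171 + 122 = 293
Selection 5: 293 + 122 = 415
Selection 6: 415 + 122 = 537
Selection 7: 537 + 122 = 659 → 659 − 657 = 2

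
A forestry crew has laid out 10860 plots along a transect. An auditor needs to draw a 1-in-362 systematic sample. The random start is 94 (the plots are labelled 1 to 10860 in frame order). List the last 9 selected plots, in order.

22nd selection = 94 + 21×362 = 7696
23rd: 7696 + 362 = 8058
24th: 8058 + 362 = 8420
25th: 8420 + 362 = 8782
26th: 8782 + 362 = 9144
27th: 9144 + 362 = 9506
28th: 9506 + 362 = 9868
29th: 9868 + 362 = 10230
30th: 10230 + 362 = 10592

7696, 8058, 8420, 8782, 9144, 9506, 9868, 10230, 10592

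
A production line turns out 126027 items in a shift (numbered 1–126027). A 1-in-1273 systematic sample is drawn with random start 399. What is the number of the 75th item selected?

94601

k = 1273
75th selection = r + (75−1)·k = 399 + 74×1273 = 399 + 94202 = 94601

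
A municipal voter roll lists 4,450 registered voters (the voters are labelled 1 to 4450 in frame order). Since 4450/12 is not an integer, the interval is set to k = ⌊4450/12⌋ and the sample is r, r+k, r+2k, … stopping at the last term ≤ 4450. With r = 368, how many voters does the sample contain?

12

k = ⌊4450/12⌋ = 370
Achieved size = ⌊(4450 − 368)/370⌋ + 1 = ⌊4082/370⌋ + 1 = 11 + 1 = 12
(last selection: 368 + 11×370 = 4438 ≤ 4450; next would be 4808 > 4450)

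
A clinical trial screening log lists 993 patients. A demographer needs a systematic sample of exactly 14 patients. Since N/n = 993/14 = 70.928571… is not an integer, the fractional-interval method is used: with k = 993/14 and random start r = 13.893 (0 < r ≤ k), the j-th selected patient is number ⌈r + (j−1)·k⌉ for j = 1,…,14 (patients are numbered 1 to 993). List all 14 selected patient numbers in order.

j=1: r + 0k = 13.893 → ⌈·⌉ = 14
j=2: r + 1k = 84.821571… → ⌈·⌉ = 85
j=3: r + 2k = 155.750142… → ⌈·⌉ = 156
j=4: r + 3k = 226.678714… → ⌈·⌉ = 227
j=5: r + 4k = 297.607285… → ⌈·⌉ = 298
j=6: r + 5k = 368.535857… → ⌈·⌉ = 369
j=7: r + 6k = 439.464428… → ⌈·⌉ = 440
j=8: r + 7k = 510.393 → ⌈·⌉ = 511
j=9: r + 8k = 581.321571… → ⌈·⌉ = 582
j=10: r + 9k = 652.250142… → ⌈·⌉ = 653
j=11: r + 10k = 723.178714… → ⌈·⌉ = 724
j=12: r + 11k = 794.107285… → ⌈·⌉ = 795
j=13: r + 12k = 865.035857… → ⌈·⌉ = 866
j=14: r + 13k = 935.964428… → ⌈·⌉ = 936

14, 85, 156, 227, 298, 369, 440, 511, 582, 653, 724, 795, 866, 936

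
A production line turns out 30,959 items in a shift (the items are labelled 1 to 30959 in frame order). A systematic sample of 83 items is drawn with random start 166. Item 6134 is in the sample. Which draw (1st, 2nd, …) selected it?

k = 30959/83 = 373
position = (6134 − 166)/373 + 1 = 5968/373 + 1 = 16 + 1 = 17

17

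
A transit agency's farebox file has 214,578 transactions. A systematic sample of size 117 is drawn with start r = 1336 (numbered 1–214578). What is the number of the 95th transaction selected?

173732

k = 214578/117 = 1834
95th selection = r + (95−1)·k = 1336 + 94×1834 = 1336 + 172396 = 173732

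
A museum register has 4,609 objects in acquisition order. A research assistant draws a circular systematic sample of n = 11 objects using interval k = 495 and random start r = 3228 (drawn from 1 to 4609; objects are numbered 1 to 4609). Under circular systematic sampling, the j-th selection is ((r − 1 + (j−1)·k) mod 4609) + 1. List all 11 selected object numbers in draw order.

3228, 3723, 4218, 104, 599, 1094, 1589, 2084, 2579, 3074, 3569

Selection 1: 3228
Selection 2: 3228 + 495 = 3723
Selection 3: 3723 + 495 = 4218
Selection 4: 4218 + 495 = 4713 → 4713 − 4609 = 104
Selection 5: 104 + 495 = 599
Selection 6: 599 + 495 = 1094
Selection 7: 1094 + 495 = 1589
Selection 8: 1589 + 495 = 2084
Selection 9: 2084 + 495 = 2579
Selection 10: 2579 + 495 = 3074
Selection 11: 3074 + 495 = 3569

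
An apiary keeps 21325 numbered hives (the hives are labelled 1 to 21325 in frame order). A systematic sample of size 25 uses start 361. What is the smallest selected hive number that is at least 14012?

k = 21325/25 = 853
Steps past start: ⌈(14012 − 361)/853⌉ = ⌈13651/853⌉ = 17
Selected hive: 361 + 17×853 = 14862

14862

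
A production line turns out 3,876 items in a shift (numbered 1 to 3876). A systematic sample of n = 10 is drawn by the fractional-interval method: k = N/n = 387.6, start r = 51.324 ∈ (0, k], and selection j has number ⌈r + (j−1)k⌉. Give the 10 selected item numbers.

52, 439, 827, 1215, 1602, 1990, 2377, 2765, 3153, 3540

j=1: r + 0k = 51.324 → ⌈·⌉ = 52
j=2: r + 1k = 438.924 → ⌈·⌉ = 439
j=3: r + 2k = 826.524 → ⌈·⌉ = 827
j=4: r + 3k = 1214.124 → ⌈·⌉ = 1215
j=5: r + 4k = 1601.724 → ⌈·⌉ = 1602
j=6: r + 5k = 1989.324 → ⌈·⌉ = 1990
j=7: r + 6k = 2376.924 → ⌈·⌉ = 2377
j=8: r + 7k = 2764.524 → ⌈·⌉ = 2765
j=9: r + 8k = 3152.124 → ⌈·⌉ = 3153
j=10: r + 9k = 3539.724 → ⌈·⌉ = 3540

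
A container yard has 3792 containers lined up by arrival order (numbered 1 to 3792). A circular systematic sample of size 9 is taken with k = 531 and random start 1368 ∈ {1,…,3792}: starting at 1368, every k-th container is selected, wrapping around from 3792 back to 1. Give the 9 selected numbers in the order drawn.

1368, 1899, 2430, 2961, 3492, 231, 762, 1293, 1824

Selection 1: 1368
Selection 2: 1368 + 531 = 1899
Selection 3: 1899 + 531 = 2430
Selection 4: 2430 + 531 = 2961
Selection 5: 2961 + 531 = 3492
Selection 6: 3492 + 531 = 4023 → 4023 − 3792 = 231
Selection 7: 231 + 531 = 762
Selection 8: 762 + 531 = 1293
Selection 9: 1293 + 531 = 1824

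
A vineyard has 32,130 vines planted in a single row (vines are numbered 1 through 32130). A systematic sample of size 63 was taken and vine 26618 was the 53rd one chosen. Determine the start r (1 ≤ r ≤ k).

98

k = 32130/63 = 510
r = 26618 − (53−1)×510 = 26618 − 26520 = 98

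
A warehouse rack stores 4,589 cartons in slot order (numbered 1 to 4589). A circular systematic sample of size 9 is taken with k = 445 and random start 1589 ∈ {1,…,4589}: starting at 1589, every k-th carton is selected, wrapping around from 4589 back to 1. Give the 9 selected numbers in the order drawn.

Selection 1: 1589
Selection 2: 1589 + 445 = 2034
Selection 3: 2034 + 445 = 2479
Selection 4: 2479 + 445 = 2924
Selection 5: 2924 + 445 = 3369
Selection 6: 3369 + 445 = 3814
Selection 7: 3814 + 445 = 4259
Selection 8: 4259 + 445 = 4704 → 4704 − 4589 = 115
Selection 9: 115 + 445 = 560

1589, 2034, 2479, 2924, 3369, 3814, 4259, 115, 560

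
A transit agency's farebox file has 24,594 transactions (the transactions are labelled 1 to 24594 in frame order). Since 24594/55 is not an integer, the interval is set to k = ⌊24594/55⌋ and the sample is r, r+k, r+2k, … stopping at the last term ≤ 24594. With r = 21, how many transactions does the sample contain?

k = ⌊24594/55⌋ = 447
Achieved size = ⌊(24594 − 21)/447⌋ + 1 = ⌊24573/447⌋ + 1 = 54 + 1 = 55
(last selection: 21 + 54×447 = 24159 ≤ 24594; next would be 24606 > 24594)

55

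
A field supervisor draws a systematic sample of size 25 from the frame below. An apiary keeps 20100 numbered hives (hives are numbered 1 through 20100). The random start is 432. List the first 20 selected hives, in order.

432, 1236, 2040, 2844, 3648, 4452, 5256, 6060, 6864, 7668, 8472, 9276, 10080, 10884, 11688, 12492, 13296, 14100, 14904, 15708

k = N/n = 20100/25 = 804
hive 1: 432
hive 2: 432 + 804 = 1236
hive 3: 1236 + 804 = 2040
hive 4: 2040 + 804 = 2844
hive 5: 2844 + 804 = 3648
hive 6: 3648 + 804 = 4452
hive 7: 4452 + 804 = 5256
hive 8: 5256 + 804 = 6060
hive 9: 6060 + 804 = 6864
hive 10: 6864 + 804 = 7668
hive 11: 7668 + 804 = 8472
hive 12: 8472 + 804 = 9276
hive 13: 9276 + 804 = 10080
hive 14: 10080 + 804 = 10884
hive 15: 10884 + 804 = 11688
hive 16: 11688 + 804 = 12492
hive 17: 12492 + 804 = 13296
hive 18: 13296 + 804 = 14100
hive 19: 14100 + 804 = 14904
hive 20: 14904 + 804 = 15708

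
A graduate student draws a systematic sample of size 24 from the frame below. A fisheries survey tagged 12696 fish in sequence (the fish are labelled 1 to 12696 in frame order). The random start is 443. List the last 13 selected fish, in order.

6262, 6791, 7320, 7849, 8378, 8907, 9436, 9965, 10494, 11023, 11552, 12081, 12610

k = N/n = 12696/24 = 529
12th selection = 443 + 11×529 = 6262
13th: 6262 + 529 = 6791
14th: 6791 + 529 = 7320
15th: 7320 + 529 = 7849
16th: 7849 + 529 = 8378
17th: 8378 + 529 = 8907
18th: 8907 + 529 = 9436
19th: 9436 + 529 = 9965
20th: 9965 + 529 = 10494
21st: 10494 + 529 = 11023
22nd: 11023 + 529 = 11552
23rd: 11552 + 529 = 12081
24th: 12081 + 529 = 12610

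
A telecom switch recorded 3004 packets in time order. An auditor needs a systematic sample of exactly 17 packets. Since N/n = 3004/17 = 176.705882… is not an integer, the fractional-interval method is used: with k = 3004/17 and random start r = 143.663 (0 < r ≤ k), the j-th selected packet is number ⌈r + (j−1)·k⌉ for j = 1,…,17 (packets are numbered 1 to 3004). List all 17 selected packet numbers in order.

j=1: r + 0k = 143.663 → ⌈·⌉ = 144
j=2: r + 1k = 320.368882… → ⌈·⌉ = 321
j=3: r + 2k = 497.074764… → ⌈·⌉ = 498
j=4: r + 3k = 673.780647… → ⌈·⌉ = 674
j=5: r + 4k = 850.486529… → ⌈·⌉ = 851
j=6: r + 5k = 1027.192411… → ⌈·⌉ = 1028
j=7: r + 6k = 1203.898294… → ⌈·⌉ = 1204
j=8: r + 7k = 1380.604176… → ⌈·⌉ = 1381
j=9: r + 8k = 1557.310058… → ⌈·⌉ = 1558
j=10: r + 9k = 1734.015941… → ⌈·⌉ = 1735
j=11: r + 10k = 1910.721823… → ⌈·⌉ = 1911
j=12: r + 11k = 2087.427705… → ⌈·⌉ = 2088
j=13: r + 12k = 2264.133588… → ⌈·⌉ = 2265
j=14: r + 13k = 2440.839470… → ⌈·⌉ = 2441
j=15: r + 14k = 2617.545352… → ⌈·⌉ = 2618
j=16: r + 15k = 2794.251235… → ⌈·⌉ = 2795
j=17: r + 16k = 2970.957117… → ⌈·⌉ = 2971

144, 321, 498, 674, 851, 1028, 1204, 1381, 1558, 1735, 1911, 2088, 2265, 2441, 2618, 2795, 2971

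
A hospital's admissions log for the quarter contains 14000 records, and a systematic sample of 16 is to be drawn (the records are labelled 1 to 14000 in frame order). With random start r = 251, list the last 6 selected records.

9001, 9876, 10751, 11626, 12501, 13376

k = N/n = 14000/16 = 875
11th selection = 251 + 10×875 = 9001
12th: 9001 + 875 = 9876
13th: 9876 + 875 = 10751
14th: 10751 + 875 = 11626
15th: 11626 + 875 = 12501
16th: 12501 + 875 = 13376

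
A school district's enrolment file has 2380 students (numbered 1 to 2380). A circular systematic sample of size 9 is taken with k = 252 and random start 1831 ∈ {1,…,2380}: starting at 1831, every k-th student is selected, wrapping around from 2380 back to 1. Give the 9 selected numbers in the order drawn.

1831, 2083, 2335, 207, 459, 711, 963, 1215, 1467

Selection 1: 1831
Selection 2: 1831 + 252 = 2083
Selection 3: 2083 + 252 = 2335
Selection 4: 2335 + 252 = 2587 → 2587 − 2380 = 207
Selection 5: 207 + 252 = 459
Selection 6: 459 + 252 = 711
Selection 7: 711 + 252 = 963
Selection 8: 963 + 252 = 1215
Selection 9: 1215 + 252 = 1467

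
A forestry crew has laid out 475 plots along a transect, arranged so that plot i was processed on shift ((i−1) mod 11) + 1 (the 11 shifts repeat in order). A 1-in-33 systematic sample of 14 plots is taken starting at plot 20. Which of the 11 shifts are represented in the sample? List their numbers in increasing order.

9

Consecutive selections differ by k = 33, so their shift numbers differ by 33 mod 11 = 0.
gcd(33, 11) = 11, so the sample visits 11/11 = 1 distinct residues mod 11.
Start 20 is shift 9; the shifts hit are 9.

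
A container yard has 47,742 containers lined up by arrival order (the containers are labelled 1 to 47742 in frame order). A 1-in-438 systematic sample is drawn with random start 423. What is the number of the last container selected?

k = 438
109th selection = r + (109−1)·k = 423 + 108×438 = 423 + 47304 = 47727

47727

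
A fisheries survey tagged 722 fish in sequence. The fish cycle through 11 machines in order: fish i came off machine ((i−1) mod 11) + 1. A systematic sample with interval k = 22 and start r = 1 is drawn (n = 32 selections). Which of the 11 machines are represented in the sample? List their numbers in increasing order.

1

Consecutive selections differ by k = 22, so their machine numbers differ by 22 mod 11 = 0.
gcd(22, 11) = 11, so the sample visits 11/11 = 1 distinct residues mod 11.
Start 1 is machine 1; the machines hit are 1.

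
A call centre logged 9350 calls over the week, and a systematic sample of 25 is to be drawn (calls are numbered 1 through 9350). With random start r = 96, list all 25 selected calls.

96, 470, 844, 1218, 1592, 1966, 2340, 2714, 3088, 3462, 3836, 4210, 4584, 4958, 5332, 5706, 6080, 6454, 6828, 7202, 7576, 7950, 8324, 8698, 9072

k = N/n = 9350/25 = 374
call 1: 96
call 2: 96 + 374 = 470
call 3: 470 + 374 = 844
call 4: 844 + 374 = 1218
call 5: 1218 + 374 = 1592
call 6: 1592 + 374 = 1966
call 7: 1966 + 374 = 2340
call 8: 2340 + 374 = 2714
call 9: 2714 + 374 = 3088
call 10: 3088 + 374 = 3462
call 11: 3462 + 374 = 3836
call 12: 3836 + 374 = 4210
call 13: 4210 + 374 = 4584
call 14: 4584 + 374 = 4958
call 15: 4958 + 374 = 5332
call 16: 5332 + 374 = 5706
call 17: 5706 + 374 = 6080
call 18: 6080 + 374 = 6454
call 19: 6454 + 374 = 6828
call 20: 6828 + 374 = 7202
call 21: 7202 + 374 = 7576
call 22: 7576 + 374 = 7950
call 23: 7950 + 374 = 8324
call 24: 8324 + 374 = 8698
call 25: 8698 + 374 = 9072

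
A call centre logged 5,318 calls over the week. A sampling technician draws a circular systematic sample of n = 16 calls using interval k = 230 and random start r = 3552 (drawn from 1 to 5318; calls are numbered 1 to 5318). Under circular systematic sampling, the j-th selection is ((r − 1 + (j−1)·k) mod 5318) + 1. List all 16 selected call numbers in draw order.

Selection 1: 3552
Selection 2: 3552 + 230 = 3782
Selection 3: 3782 + 230 = 4012
Selection 4: 4012 + 230 = 4242
Selection 5: 4242 + 230 = 4472
Selection 6: 4472 + 230 = 4702
Selection 7: 4702 + 230 = 4932
Selection 8: 4932 + 230 = 5162
Selection 9: 5162 + 230 = 5392 → 5392 − 5318 = 74
Selection 10: 74 + 230 = 304
Selection 11: 304 + 230 = 534
Selection 12: 534 + 230 = 764
Selection 13: 764 + 230 = 994
Selection 14: 994 + 230 = 1224
Selection 15: 1224 + 230 = 1454
Selection 16: 1454 + 230 = 1684

3552, 3782, 4012, 4242, 4472, 4702, 4932, 5162, 74, 304, 534, 764, 994, 1224, 1454, 1684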